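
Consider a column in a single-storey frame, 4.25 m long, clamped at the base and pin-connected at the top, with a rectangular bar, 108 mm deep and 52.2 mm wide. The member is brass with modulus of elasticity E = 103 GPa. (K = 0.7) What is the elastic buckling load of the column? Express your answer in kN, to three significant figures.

P_cr ≈ 147 kN

Buckling occurs about the weak axis: I_min = h·b³/12 with b = 52.2 mm (the shorter side).
I_min = 108×52.2³/12 = 1.280×10^6 mm⁴
I = 1.280×10^6 mm⁴ = 1.280×10^-6 m⁴
Effective length L_e = K·L = 0.7 × 4.25 = 2.975 m
P_cr = π²EI / L_e² = π² × 103×10⁹ × 1.280×10^-6 / 2.975² = 1.470×10^5 N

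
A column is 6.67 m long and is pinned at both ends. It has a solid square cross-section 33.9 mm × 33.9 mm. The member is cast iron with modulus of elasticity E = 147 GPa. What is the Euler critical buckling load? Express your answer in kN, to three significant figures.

I = a⁴/12 = 33.9⁴/12 = 1.101×10^5 mm⁴
I = 1.101×10^5 mm⁴ = 1.101×10^-7 m⁴
Effective length L_e = K·L = 1 × 6.67 = 6.670 m
P_cr = π²EI / L_e² = π² × 147×10⁹ × 1.101×10^-7 / 6.670² = 3.589×10^3 N

P_cr ≈ 3.59 kN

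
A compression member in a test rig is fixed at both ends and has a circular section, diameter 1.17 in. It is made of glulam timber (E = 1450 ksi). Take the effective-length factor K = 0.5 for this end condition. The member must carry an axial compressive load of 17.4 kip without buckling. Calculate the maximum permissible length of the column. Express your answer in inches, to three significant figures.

I = πd⁴/64 = π×1.17⁴/64 = 9.198×10^-2 in⁴
At the buckling limit P_cr = P = 1.740×10^4 lb
From P_cr = π²EI/(K·L)²:  L = (1/K)·√(π²EI/P_cr) = (1/0.5)·√(π²×1.45×10^6×9.198×10^-2/1.740×10^4)
L = 17.4 in

L_max ≈ 17.4 in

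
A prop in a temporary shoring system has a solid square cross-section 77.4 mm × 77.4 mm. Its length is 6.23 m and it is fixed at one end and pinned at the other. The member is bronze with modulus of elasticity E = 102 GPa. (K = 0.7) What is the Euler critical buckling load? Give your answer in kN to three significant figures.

P_cr ≈ 158 kN

I = a⁴/12 = 77.4⁴/12 = 2.991×10^6 mm⁴
I = 2.991×10^6 mm⁴ = 2.991×10^-6 m⁴
Effective length L_e = K·L = 0.7 × 6.23 = 4.361 m
P_cr = π²EI / L_e² = π² × 102×10⁹ × 2.991×10^-6 / 4.361² = 1.583×10^5 N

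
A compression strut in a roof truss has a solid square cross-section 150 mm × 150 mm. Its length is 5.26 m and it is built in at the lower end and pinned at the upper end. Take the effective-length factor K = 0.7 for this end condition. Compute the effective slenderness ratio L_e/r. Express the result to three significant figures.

λ ≈ 85.0

For a square r = a/√12 = 150/√12 = 43.30 mm
L_e = K·L = 0.7 × 5.26 m = 3.682 m = 3682.0 mm
λ = L_e / r_min = 3682.0 / 43.30 = 85.0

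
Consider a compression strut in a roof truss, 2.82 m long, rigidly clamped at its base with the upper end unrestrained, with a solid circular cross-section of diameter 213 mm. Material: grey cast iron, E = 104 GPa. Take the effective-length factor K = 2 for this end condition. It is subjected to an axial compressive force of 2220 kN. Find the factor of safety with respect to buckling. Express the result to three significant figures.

I = πd⁴/64 = π×213⁴/64 = 1.010×10^8 mm⁴
I = 1.010×10^8 mm⁴ = 1.010×10^-4 m⁴
Effective length L_e = K·L = 2 × 2.82 = 5.640 m
P_cr = π²EI / L_e² = π² × 104×10⁹ × 1.010×10^-4 / 5.640² = 3.260×10^6 N
Factor of safety n = P_cr / P = 3260.3 / 2220 = 1.47

n ≈ 1.47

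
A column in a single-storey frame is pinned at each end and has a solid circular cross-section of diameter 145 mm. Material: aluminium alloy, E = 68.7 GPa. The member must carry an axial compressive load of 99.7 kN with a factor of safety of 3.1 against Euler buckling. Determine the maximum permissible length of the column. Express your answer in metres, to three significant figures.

I = πd⁴/64 = π×145⁴/64 = 2.170×10^7 mm⁴
I = 2.170×10^-5 m⁴
Required critical load P_cr = n·P = 3.1 × 99.7 = 309.1 kN = 3.091×10^5 N
From P_cr = π²EI/(K·L)²:  L = (1/K)·√(π²EI/P_cr) = (1/1)·√(π²×6.87×10^10×2.170×10^-5/3.091×10^5)
L = 6.90 m

L_max ≈ 6.90 m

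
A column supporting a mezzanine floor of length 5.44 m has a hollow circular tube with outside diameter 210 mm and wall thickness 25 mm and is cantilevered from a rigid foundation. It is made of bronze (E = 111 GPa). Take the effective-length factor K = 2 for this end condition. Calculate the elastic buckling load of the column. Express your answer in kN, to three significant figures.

P_cr ≈ 586 kN

Inner diameter d_i = 210 − 2×25 = 160.0 mm
I = π(d_o⁴ − d_i⁴)/64 = π(210⁴ − 160.0⁴)/64 = 6.330×10^7 mm⁴
I = 6.330×10^7 mm⁴ = 6.330×10^-5 m⁴
Effective length L_e = K·L = 2 × 5.44 = 10.88 m
P_cr = π²EI / L_e² = π² × 111×10⁹ × 6.330×10^-5 / 10.88² = 5.858×10^5 N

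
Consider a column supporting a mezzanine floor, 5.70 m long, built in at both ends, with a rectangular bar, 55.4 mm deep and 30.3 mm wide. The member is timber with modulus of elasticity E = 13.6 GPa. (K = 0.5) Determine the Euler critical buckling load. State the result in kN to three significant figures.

Buckling occurs about the weak axis: I_min = h·b³/12 with b = 30.3 mm (the shorter side).
I_min = 55.4×30.3³/12 = 1.284×10^5 mm⁴
I = 1.284×10^5 mm⁴ = 1.284×10^-7 m⁴
Effective length L_e = K·L = 0.5 × 5.70 = 2.850 m
P_cr = π²EI / L_e² = π² × 13.6×10⁹ × 1.284×10^-7 / 2.850² = 2.122×10^3 N

P_cr ≈ 2.12 kN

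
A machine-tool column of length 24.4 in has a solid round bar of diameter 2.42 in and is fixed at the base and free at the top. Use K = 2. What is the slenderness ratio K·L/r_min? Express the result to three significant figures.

I = πd⁴/64 = π×2.42⁴/64 = 1.684 in⁴
A = 4.600 in²;  r_min = √(I/A) = √(1.684/4.600) = 0.6050 in
L_e = K·L = 2 × 24.4 = 48.80 in
λ = L_e / r_min = 48.800 / 0.6050 = 80.7

λ ≈ 80.7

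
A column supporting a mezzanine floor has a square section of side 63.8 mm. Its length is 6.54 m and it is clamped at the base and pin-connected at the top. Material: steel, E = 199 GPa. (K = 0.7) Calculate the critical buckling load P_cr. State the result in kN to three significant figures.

I = a⁴/12 = 63.8⁴/12 = 1.381×10^6 mm⁴
I = 1.381×10^6 mm⁴ = 1.381×10^-6 m⁴
Effective length L_e = K·L = 0.7 × 6.54 = 4.578 m
P_cr = π²EI / L_e² = π² × 199×10⁹ × 1.381×10^-6 / 4.578² = 1.294×10^5 N

P_cr ≈ 129 kN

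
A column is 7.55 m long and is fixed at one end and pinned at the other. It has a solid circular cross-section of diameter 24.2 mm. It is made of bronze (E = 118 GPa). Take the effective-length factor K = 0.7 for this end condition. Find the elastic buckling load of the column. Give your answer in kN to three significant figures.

I = πd⁴/64 = π×24.2⁴/64 = 1.684×10^4 mm⁴
I = 1.684×10^4 mm⁴ = 1.684×10^-8 m⁴
Effective length L_e = K·L = 0.7 × 7.55 = 5.285 m
P_cr = π²EI / L_e² = π² × 118×10⁹ × 1.684×10^-8 / 5.285² = 702.0 N

P_cr ≈ 0.702 kN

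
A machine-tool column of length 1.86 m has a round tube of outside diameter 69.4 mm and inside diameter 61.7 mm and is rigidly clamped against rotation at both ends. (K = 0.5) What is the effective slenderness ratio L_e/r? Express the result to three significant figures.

d_o = 69.4 mm, d_i = 61.7 mm
I = π(d_o⁴ − d_i⁴)/64 = π(69.4⁴ − 61.70⁴)/64 = 4.273×10^5 mm⁴
A = 792.8 mm²;  r_min = √(I/A) = √(4.273×10^5/792.8) = 23.22 mm
L_e = K·L = 0.5 × 1.86 m = 0.9300 m = 930.00 mm
λ = L_e / r_min = 930.00 / 23.22 = 40.1

λ ≈ 40.1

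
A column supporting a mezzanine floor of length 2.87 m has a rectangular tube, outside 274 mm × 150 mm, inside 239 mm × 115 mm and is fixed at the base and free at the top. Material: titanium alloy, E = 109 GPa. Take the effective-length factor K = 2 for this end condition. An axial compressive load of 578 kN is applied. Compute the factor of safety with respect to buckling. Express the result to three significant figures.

Weak-axis I_min = (h_o·b_o³ − h_i·b_i³)/12 with b_o = 150, b_i = 115.0 mm (shorter outer/inner sides).
I_min = (274×150³ − 239.0×115.0³)/12 = 4.677×10^7 mm⁴
I = 4.677×10^7 mm⁴ = 4.677×10^-5 m⁴
Effective length L_e = K·L = 2 × 2.87 = 5.740 m
P_cr = π²EI / L_e² = π² × 109×10⁹ × 4.677×10^-5 / 5.740² = 1.527×10^6 N
Factor of safety n = P_cr / P = 1527.2 / 578 = 2.64

n ≈ 2.64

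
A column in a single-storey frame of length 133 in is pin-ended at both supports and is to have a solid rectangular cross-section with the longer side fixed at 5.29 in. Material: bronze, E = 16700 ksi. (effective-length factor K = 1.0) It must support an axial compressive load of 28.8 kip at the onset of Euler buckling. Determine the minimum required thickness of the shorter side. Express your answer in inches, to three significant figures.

b ≈ 1.91 in

L_e = K·L = 1 × 133 = 133.0 in
Required I = P_cr·L_e²/(π²E) = 2.880×10^4 × 133.0² / (π² × 1.67×10^7) = 3.091 in⁴
Rectangle, weak axis: I_min = h·b³/12 with h = 5.29 in fixed  ⇒  b = (12I/h)^(1/3) = 1.91 in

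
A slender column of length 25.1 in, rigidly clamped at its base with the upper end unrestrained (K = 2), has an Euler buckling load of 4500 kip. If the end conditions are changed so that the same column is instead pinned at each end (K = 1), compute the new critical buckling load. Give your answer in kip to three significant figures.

P_cr ≈ 18000 kip

P_cr ∝ 1/K², so P_cr,new = P_cr,old × (K_old/K_new)² = 4500 × (2/1)²
= 4500 × 4.000 = 18000 kip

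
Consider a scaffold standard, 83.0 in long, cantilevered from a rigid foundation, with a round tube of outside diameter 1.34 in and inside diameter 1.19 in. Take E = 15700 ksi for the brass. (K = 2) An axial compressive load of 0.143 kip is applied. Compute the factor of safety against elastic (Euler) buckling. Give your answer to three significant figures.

d_o = 1.34 in, d_i = 1.19 in
I = π(d_o⁴ − d_i⁴)/64 = π(1.34⁴ − 1.190⁴)/64 = 5.983×10^-2 in⁴
Effective length L_e = K·L = 2 × 83.0 = 166.0 in
P_cr = π²EI / L_e² = π² × 15700×10³ × 5.983×10^-2 / 166.0² = 336.4 lb
Factor of safety n = P_cr / P = 0.33643 / 0.143 = 2.35

n ≈ 2.35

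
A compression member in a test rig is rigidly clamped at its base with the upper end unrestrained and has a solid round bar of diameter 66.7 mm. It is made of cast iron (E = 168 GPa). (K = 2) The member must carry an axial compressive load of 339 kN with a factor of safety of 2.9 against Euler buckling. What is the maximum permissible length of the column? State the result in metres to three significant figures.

L_max ≈ 0.640 m

I = πd⁴/64 = π×66.7⁴/64 = 9.716×10^5 mm⁴
I = 9.716×10^-7 m⁴
Required critical load P_cr = n·P = 2.9 × 339 = 983.1 kN = 9.831×10^5 N
From P_cr = π²EI/(K·L)²:  L = (1/K)·√(π²EI/P_cr) = (1/2)·√(π²×1.68×10^11×9.716×10^-7/9.831×10^5)
L = 0.640 m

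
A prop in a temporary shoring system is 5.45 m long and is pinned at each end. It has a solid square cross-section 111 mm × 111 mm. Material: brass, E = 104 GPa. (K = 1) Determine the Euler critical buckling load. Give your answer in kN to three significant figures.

I = a⁴/12 = 111⁴/12 = 1.265×10^7 mm⁴
I = 1.265×10^7 mm⁴ = 1.265×10^-5 m⁴
Effective length L_e = K·L = 1 × 5.45 = 5.450 m
P_cr = π²EI / L_e² = π² × 104×10⁹ × 1.265×10^-5 / 5.450² = 4.372×10^5 N

P_cr ≈ 437 kN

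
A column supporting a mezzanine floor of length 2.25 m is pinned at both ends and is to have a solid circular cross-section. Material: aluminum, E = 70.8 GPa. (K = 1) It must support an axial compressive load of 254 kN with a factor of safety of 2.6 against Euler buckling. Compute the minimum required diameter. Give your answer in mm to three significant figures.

d ≈ 99.4 mm

Required P_cr = n·P = 2.6 × 254 = 660.4 kN
L_e = K·L = 1 × 2.25 = 2.250 m
Required I = P_cr·L_e²/(π²E) = 6.604×10^5 × 2.250² / (π² × 7.08×10^10) = 4.785×10^-6 m⁴
I_req = 4.785×10^6 mm⁴
Solid circle: I = πd⁴/64  ⇒  d = (64I/π)^(1/4) = (64×4.785×10^6/π)^(1/4) = 99.4 mm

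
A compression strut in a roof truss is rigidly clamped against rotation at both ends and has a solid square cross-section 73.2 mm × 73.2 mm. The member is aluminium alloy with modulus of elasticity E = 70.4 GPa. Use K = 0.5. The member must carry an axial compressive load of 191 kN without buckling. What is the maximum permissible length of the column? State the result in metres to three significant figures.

I = a⁴/12 = 73.2⁴/12 = 2.393×10^6 mm⁴
I = 2.393×10^-6 m⁴
At the buckling limit P_cr = P = 1.910×10^5 N
From P_cr = π²EI/(K·L)²:  L = (1/K)·√(π²EI/P_cr) = (1/0.5)·√(π²×7.04×10^10×2.393×10^-6/1.910×10^5)
L = 5.90 m

L_max ≈ 5.90 m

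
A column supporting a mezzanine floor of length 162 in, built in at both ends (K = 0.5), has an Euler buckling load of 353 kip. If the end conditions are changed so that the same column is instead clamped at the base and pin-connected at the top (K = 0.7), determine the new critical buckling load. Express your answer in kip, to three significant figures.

P_cr ≈ 180 kip

P_cr ∝ 1/K², so P_cr,new = P_cr,old × (K_old/K_new)² = 353 × (0.5/0.7)²
= 353 × 0.5102 = 180 kip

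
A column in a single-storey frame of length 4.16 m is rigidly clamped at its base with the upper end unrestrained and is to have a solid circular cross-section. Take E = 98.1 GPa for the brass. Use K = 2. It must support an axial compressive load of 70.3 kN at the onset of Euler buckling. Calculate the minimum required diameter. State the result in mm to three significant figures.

L_e = K·L = 2 × 4.16 = 8.320 m
Required I = P_cr·L_e²/(π²E) = 7.030×10^4 × 8.320² / (π² × 9.81×10^10) = 5.026×10^-6 m⁴
I_req = 5.026×10^6 mm⁴
Solid circle: I = πd⁴/64  ⇒  d = (64I/π)^(1/4) = (64×5.026×10^6/π)^(1/4) = 101 mm

d ≈ 101 mm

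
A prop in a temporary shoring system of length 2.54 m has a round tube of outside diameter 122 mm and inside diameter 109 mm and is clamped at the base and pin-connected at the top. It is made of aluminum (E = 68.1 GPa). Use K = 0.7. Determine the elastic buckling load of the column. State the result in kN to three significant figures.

P_cr ≈ 839 kN

d_o = 122 mm, d_i = 109 mm
I = π(d_o⁴ − d_i⁴)/64 = π(122⁴ − 109.0⁴)/64 = 3.945×10^6 mm⁴
I = 3.945×10^6 mm⁴ = 3.945×10^-6 m⁴
Effective length L_e = K·L = 0.7 × 2.54 = 1.778 m
P_cr = π²EI / L_e² = π² × 68.1×10⁹ × 3.945×10^-6 / 1.778² = 8.388×10^5 N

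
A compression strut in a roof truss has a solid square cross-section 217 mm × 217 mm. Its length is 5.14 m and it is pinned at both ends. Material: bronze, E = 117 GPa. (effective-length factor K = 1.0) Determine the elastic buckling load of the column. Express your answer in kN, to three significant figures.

I = a⁴/12 = 217⁴/12 = 1.848×10^8 mm⁴
I = 1.848×10^8 mm⁴ = 1.848×10^-4 m⁴
Effective length L_e = K·L = 1 × 5.14 = 5.140 m
P_cr = π²EI / L_e² = π² × 117×10⁹ × 1.848×10^-4 / 5.140² = 8.076×10^6 N

P_cr ≈ 8080 kN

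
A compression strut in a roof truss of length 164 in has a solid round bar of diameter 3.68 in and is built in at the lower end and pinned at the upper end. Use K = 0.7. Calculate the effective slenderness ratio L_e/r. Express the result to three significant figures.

For a solid circle r = d/4 = 3.68/4 = 0.9200 in
L_e = K·L = 0.7 × 164 = 114.8 in
λ = L_e / r_min = 114.80 / 0.9200 = 125

λ ≈ 125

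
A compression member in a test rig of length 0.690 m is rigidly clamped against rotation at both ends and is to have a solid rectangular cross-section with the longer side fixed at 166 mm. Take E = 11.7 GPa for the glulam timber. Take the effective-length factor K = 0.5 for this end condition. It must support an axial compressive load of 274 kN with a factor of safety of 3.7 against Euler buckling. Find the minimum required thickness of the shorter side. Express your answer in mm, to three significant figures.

Required P_cr = n·P = 3.7 × 274 = 1014 kN
L_e = K·L = 0.5 × 0.690 = 0.3450 m
Required I = P_cr·L_e²/(π²E) = 1.014×10^6 × 0.3450² / (π² × 1.17×10^10) = 1.045×10^-6 m⁴
I_req = 1.045×10^6 mm⁴
Rectangle, weak axis: I_min = h·b³/12 with h = 166 mm fixed  ⇒  b = (12I/h)^(1/3) = 42.3 mm

b ≈ 42.3 mm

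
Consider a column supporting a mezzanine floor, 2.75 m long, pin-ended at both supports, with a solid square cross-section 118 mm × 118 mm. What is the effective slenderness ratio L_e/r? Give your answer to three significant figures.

λ ≈ 80.7

I = a⁴/12 = 118⁴/12 = 1.616×10^7 mm⁴
A = 1.392×10^4 mm²;  r_min = √(I/A) = √(1.616×10^7/1.392×10^4) = 34.06 mm
L_e = K·L = 1 × 2.75 m = 2.750 m = 2750.0 mm
λ = L_e / r_min = 2750.0 / 34.06 = 80.7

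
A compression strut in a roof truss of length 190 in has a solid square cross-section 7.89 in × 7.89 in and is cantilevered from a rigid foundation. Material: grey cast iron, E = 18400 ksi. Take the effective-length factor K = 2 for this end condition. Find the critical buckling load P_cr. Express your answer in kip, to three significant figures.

P_cr ≈ 406 kip

I = a⁴/12 = 7.89⁴/12 = 322.9 in⁴
Effective length L_e = K·L = 2 × 190 = 380.0 in
P_cr = π²EI / L_e² = π² × 18400×10³ × 322.9 / 380.0² = 4.061×10^5 lb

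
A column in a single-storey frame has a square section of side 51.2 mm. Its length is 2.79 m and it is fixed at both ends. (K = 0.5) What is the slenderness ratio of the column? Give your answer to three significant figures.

λ ≈ 94.4

I = a⁴/12 = 51.2⁴/12 = 5.727×10^5 mm⁴
A = 2.621×10^3 mm²;  r_min = √(I/A) = √(5.727×10^5/2.621×10^3) = 14.78 mm
L_e = K·L = 0.5 × 2.79 m = 1.395 m = 1395.0 mm
λ = L_e / r_min = 1395.0 / 14.78 = 94.4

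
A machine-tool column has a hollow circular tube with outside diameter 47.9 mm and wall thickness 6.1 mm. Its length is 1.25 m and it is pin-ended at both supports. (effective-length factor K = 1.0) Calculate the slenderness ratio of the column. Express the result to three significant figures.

λ ≈ 83.7

Inner diameter d_i = 47.9 − 2×6.1 = 35.70 mm
I = π(d_o⁴ − d_i⁴)/64 = π(47.9⁴ − 35.70⁴)/64 = 1.787×10^5 mm⁴
A = 801.0 mm²;  r_min = √(I/A) = √(1.787×10^5/801.0) = 14.94 mm
L_e = K·L = 1 × 1.25 m = 1.250 m = 1250.0 mm
λ = L_e / r_min = 1250.0 / 14.94 = 83.7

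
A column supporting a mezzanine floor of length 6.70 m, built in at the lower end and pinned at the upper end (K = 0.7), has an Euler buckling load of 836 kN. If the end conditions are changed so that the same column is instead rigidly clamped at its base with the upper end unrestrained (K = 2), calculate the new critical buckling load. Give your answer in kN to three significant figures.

P_cr ≈ 102 kN

P_cr ∝ 1/K², so P_cr,new = P_cr,old × (K_old/K_new)² = 836 × (0.7/2)²
= 836 × 0.1225 = 102 kN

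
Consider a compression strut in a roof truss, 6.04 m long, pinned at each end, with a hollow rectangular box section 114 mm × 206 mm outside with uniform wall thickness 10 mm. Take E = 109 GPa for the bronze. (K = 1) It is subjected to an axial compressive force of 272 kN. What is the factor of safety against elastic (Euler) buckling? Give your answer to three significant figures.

n ≈ 1.36

Inner dimensions: h_i = 206 − 2×10 = 186.0 mm, b_i = 114 − 2×10 = 94.00 mm
Weak-axis I_min = (h_o·b_o³ − h_i·b_i³)/12 with b_o = 114, b_i = 94.00 mm (shorter outer/inner sides).
I_min = (206×114³ − 186.0×94.00³)/12 = 1.256×10^7 mm⁴
I = 1.256×10^7 mm⁴ = 1.256×10^-5 m⁴
Effective length L_e = K·L = 1 × 6.04 = 6.040 m
P_cr = π²EI / L_e² = π² × 109×10⁹ × 1.256×10^-5 / 6.040² = 3.703×10^5 N
Factor of safety n = P_cr / P = 370.35 / 272 = 1.36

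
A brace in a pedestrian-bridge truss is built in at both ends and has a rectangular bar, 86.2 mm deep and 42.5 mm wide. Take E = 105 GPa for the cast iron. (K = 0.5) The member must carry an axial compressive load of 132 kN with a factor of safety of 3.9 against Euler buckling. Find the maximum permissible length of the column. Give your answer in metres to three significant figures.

L_max ≈ 2.11 m

Buckling occurs about the weak axis: I_min = h·b³/12 with b = 42.5 mm (the shorter side).
I_min = 86.2×42.5³/12 = 5.514×10^5 mm⁴
I = 5.514×10^-7 m⁴
Required critical load P_cr = n·P = 3.9 × 132 = 514.8 kN = 5.148×10^5 N
From P_cr = π²EI/(K·L)²:  L = (1/K)·√(π²EI/P_cr) = (1/0.5)·√(π²×1.05×10^11×5.514×10^-7/5.148×10^5)
L = 2.11 m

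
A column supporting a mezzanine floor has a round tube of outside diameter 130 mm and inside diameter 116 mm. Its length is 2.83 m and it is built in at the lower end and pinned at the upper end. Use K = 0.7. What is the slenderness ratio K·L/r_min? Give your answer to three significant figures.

λ ≈ 45.5

d_o = 130 mm, d_i = 116 mm
I = π(d_o⁴ − d_i⁴)/64 = π(130⁴ − 116.0⁴)/64 = 5.132×10^6 mm⁴
A = 2.705×10^3 mm²;  r_min = √(I/A) = √(5.132×10^6/2.705×10^3) = 43.56 mm
L_e = K·L = 0.7 × 2.83 m = 1.981 m = 1981.0 mm
λ = L_e / r_min = 1981.0 / 43.56 = 45.5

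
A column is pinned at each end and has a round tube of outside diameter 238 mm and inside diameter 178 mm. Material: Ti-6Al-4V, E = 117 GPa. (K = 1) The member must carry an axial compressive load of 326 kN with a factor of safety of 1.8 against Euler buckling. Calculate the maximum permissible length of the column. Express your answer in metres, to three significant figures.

L_max ≈ 14.6 m

d_o = 238 mm, d_i = 178 mm
I = π(d_o⁴ − d_i⁴)/64 = π(238⁴ − 178.0⁴)/64 = 1.082×10^8 mm⁴
I = 1.082×10^-4 m⁴
Required critical load P_cr = n·P = 1.8 × 326 = 586.8 kN = 5.868×10^5 N
From P_cr = π²EI/(K·L)²:  L = (1/K)·√(π²EI/P_cr) = (1/1)·√(π²×1.17×10^11×1.082×10^-4/5.868×10^5)
L = 14.6 m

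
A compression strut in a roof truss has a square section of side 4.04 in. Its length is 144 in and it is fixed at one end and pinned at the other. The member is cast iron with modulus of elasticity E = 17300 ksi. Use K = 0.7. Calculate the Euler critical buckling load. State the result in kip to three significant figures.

P_cr ≈ 373 kip

I = a⁴/12 = 4.04⁴/12 = 22.20 in⁴
Effective length L_e = K·L = 0.7 × 144 = 100.8 in
P_cr = π²EI / L_e² = π² × 17300×10³ × 22.20 / 100.8² = 3.731×10^5 lb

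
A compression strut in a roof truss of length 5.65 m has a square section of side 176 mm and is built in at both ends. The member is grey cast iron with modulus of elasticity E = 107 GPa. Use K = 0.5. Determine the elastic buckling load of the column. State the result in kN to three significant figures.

I = a⁴/12 = 176⁴/12 = 7.996×10^7 mm⁴
I = 7.996×10^7 mm⁴ = 7.996×10^-5 m⁴
Effective length L_e = K·L = 0.5 × 5.65 = 2.825 m
P_cr = π²EI / L_e² = π² × 107×10⁹ × 7.996×10^-5 / 2.825² = 1.058×10^7 N

P_cr ≈ 10600 kN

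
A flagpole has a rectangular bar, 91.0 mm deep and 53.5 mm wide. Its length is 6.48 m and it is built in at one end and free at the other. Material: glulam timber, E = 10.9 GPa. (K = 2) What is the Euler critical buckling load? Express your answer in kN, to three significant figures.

Buckling occurs about the weak axis: I_min = h·b³/12 with b = 53.5 mm (the shorter side).
I_min = 91.0×53.5³/12 = 1.161×10^6 mm⁴
I = 1.161×10^6 mm⁴ = 1.161×10^-6 m⁴
Effective length L_e = K·L = 2 × 6.48 = 12.96 m
P_cr = π²EI / L_e² = π² × 10.9×10⁹ × 1.161×10^-6 / 12.96² = 743.8 N

P_cr ≈ 0.744 kN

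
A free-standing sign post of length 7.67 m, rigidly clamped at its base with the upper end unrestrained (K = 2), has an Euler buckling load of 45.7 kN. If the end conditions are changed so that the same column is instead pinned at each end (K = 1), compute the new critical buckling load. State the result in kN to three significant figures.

P_cr ≈ 183 kN

P_cr ∝ 1/K², so P_cr,new = P_cr,old × (K_old/K_new)² = 45.7 × (2/1)²
= 45.7 × 4.000 = 183 kN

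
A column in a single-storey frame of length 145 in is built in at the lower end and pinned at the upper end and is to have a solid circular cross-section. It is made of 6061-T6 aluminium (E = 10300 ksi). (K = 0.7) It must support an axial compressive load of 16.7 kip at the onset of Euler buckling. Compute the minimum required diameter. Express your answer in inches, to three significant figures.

L_e = K·L = 0.7 × 145 = 101.5 in
Required I = P_cr·L_e²/(π²E) = 1.670×10^4 × 101.5² / (π² × 1.03×10^7) = 1.692 in⁴
Solid circle: I = πd⁴/64  ⇒  d = (64I/π)^(1/4) = (64×1.692/π)^(1/4) = 2.42 in

d ≈ 2.42 in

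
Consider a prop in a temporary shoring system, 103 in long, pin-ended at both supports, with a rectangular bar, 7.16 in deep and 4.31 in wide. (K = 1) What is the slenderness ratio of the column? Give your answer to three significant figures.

λ ≈ 82.8

For a rectangle r_min = b/√12 = 4.31/√12 = 1.244 in
L_e = K·L = 1 × 103 = 103.0 in
λ = L_e / r_min = 103.00 / 1.244 = 82.8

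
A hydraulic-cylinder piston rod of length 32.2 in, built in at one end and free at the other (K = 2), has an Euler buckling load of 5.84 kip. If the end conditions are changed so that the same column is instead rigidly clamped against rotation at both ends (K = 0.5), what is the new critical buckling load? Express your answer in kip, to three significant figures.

P_cr ∝ 1/K², so P_cr,new = P_cr,old × (K_old/K_new)² = 5.84 × (2/0.5)²
= 5.84 × 16.00 = 93.4 kip

P_cr ≈ 93.4 kip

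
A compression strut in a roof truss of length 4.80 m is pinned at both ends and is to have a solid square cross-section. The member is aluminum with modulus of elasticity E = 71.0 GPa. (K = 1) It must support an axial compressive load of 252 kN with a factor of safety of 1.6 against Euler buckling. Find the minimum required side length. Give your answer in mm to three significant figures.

a ≈ 112 mm

Required P_cr = n·P = 1.6 × 252 = 403.2 kN
L_e = K·L = 1 × 4.80 = 4.800 m
Required I = P_cr·L_e²/(π²E) = 4.032×10^5 × 4.800² / (π² × 7.10×10^10) = 1.326×10^-5 m⁴
I_req = 1.326×10^7 mm⁴
Solid square: I = a⁴/12  ⇒  a = (12I)^(1/4) = (12×1.326×10^7)^(1/4) = 112 mm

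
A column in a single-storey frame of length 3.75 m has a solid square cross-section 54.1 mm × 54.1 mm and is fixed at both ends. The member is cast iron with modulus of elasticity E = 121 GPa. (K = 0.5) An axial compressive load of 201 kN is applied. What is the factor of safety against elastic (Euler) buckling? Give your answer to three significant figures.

I = a⁴/12 = 54.1⁴/12 = 7.139×10^5 mm⁴
I = 7.139×10^5 mm⁴ = 7.139×10^-7 m⁴
Effective length L_e = K·L = 0.5 × 3.75 = 1.875 m
P_cr = π²EI / L_e² = π² × 121×10⁹ × 7.139×10^-7 / 1.875² = 2.425×10^5 N
Factor of safety n = P_cr / P = 242.49 / 201 = 1.21

n ≈ 1.21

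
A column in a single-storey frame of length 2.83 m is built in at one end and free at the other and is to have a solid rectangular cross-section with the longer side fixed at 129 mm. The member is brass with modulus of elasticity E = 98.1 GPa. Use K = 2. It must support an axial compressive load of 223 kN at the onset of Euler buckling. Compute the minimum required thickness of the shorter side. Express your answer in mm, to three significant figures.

b ≈ 88.2 mm

L_e = K·L = 2 × 2.83 = 5.660 m
Required I = P_cr·L_e²/(π²E) = 2.230×10^5 × 5.660² / (π² × 9.81×10^10) = 7.379×10^-6 m⁴
I_req = 7.379×10^6 mm⁴
Rectangle, weak axis: I_min = h·b³/12 with h = 129 mm fixed  ⇒  b = (12I/h)^(1/3) = 88.2 mm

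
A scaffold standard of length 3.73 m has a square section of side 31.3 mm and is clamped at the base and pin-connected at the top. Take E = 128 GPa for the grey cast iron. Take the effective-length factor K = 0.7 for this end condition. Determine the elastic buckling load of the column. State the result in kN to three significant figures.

P_cr ≈ 14.8 kN

I = a⁴/12 = 31.3⁴/12 = 7.998×10^4 mm⁴
I = 7.998×10^4 mm⁴ = 7.998×10^-8 m⁴
Effective length L_e = K·L = 0.7 × 3.73 = 2.611 m
P_cr = π²EI / L_e² = π² × 128×10⁹ × 7.998×10^-8 / 2.611² = 1.482×10^4 N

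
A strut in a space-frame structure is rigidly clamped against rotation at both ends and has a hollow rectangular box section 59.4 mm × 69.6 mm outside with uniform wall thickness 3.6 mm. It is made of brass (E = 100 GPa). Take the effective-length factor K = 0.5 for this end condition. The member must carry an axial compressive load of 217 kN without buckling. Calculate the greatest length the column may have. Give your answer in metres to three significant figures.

Inner dimensions: h_i = 69.6 − 2×3.6 = 62.40 mm, b_i = 59.4 − 2×3.6 = 52.20 mm
Weak-axis I_min = (h_o·b_o³ − h_i·b_i³)/12 with b_o = 59.4, b_i = 52.20 mm (shorter outer/inner sides).
I_min = (69.6×59.4³ − 62.40×52.20³)/12 = 4.760×10^5 mm⁴
I = 4.760×10^-7 m⁴
At the buckling limit P_cr = P = 2.170×10^5 N
From P_cr = π²EI/(K·L)²:  L = (1/K)·√(π²EI/P_cr) = (1/0.5)·√(π²×1.00×10^11×4.760×10^-7/2.170×10^5)
L = 2.94 m

L_max ≈ 2.94 m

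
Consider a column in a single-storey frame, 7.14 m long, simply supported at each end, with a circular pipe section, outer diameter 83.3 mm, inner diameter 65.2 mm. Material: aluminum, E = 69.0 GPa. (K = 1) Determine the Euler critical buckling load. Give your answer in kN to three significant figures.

P_cr ≈ 19.7 kN

d_o = 83.3 mm, d_i = 65.2 mm
I = π(d_o⁴ − d_i⁴)/64 = π(83.3⁴ − 65.20⁴)/64 = 1.476×10^6 mm⁴
I = 1.476×10^6 mm⁴ = 1.476×10^-6 m⁴
Effective length L_e = K·L = 1 × 7.14 = 7.140 m
P_cr = π²EI / L_e² = π² × 69.0×10⁹ × 1.476×10^-6 / 7.140² = 1.972×10^4 N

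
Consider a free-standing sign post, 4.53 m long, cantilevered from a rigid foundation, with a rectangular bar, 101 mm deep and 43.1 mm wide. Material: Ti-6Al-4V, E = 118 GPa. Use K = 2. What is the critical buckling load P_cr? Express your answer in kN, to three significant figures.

Buckling occurs about the weak axis: I_min = h·b³/12 with b = 43.1 mm (the shorter side).
I_min = 101×43.1³/12 = 6.739×10^5 mm⁴
I = 6.739×10^5 mm⁴ = 6.739×10^-7 m⁴
Effective length L_e = K·L = 2 × 4.53 = 9.060 m
P_cr = π²EI / L_e² = π² × 118×10⁹ × 6.739×10^-7 / 9.060² = 9.561×10^3 N

P_cr ≈ 9.56 kN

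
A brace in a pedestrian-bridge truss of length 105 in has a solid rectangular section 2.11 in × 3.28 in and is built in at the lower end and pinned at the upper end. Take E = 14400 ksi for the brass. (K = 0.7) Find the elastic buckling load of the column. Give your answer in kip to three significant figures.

Buckling occurs about the weak axis: I_min = h·b³/12 with b = 2.11 in (the shorter side).
I_min = 3.28×2.11³/12 = 2.568 in⁴
Effective length L_e = K·L = 0.7 × 105 = 73.50 in
P_cr = π²EI / L_e² = π² × 14400×10³ × 2.568 / 73.50² = 6.755×10^4 lb

P_cr ≈ 67.6 kip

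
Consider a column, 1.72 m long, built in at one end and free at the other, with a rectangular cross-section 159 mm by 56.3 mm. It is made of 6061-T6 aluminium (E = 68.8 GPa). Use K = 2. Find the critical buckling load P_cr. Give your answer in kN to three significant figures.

P_cr ≈ 136 kN

Buckling occurs about the weak axis: I_min = h·b³/12 with b = 56.3 mm (the shorter side).
I_min = 159×56.3³/12 = 2.365×10^6 mm⁴
I = 2.365×10^6 mm⁴ = 2.365×10^-6 m⁴
Effective length L_e = K·L = 2 × 1.72 = 3.440 m
P_cr = π²EI / L_e² = π² × 68.8×10⁹ × 2.365×10^-6 / 3.440² = 1.357×10^5 N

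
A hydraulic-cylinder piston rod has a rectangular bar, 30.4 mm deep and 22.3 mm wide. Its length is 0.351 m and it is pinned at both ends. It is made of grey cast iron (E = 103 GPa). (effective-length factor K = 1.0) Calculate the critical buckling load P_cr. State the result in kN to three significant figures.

P_cr ≈ 232 kN

Buckling occurs about the weak axis: I_min = h·b³/12 with b = 22.3 mm (the shorter side).
I_min = 30.4×22.3³/12 = 2.809×10^4 mm⁴
I = 2.809×10^4 mm⁴ = 2.809×10^-8 m⁴
Effective length L_e = K·L = 1 × 0.351 = 0.3510 m
P_cr = π²EI / L_e² = π² × 103×10⁹ × 2.809×10^-8 / 0.3510² = 2.318×10^5 N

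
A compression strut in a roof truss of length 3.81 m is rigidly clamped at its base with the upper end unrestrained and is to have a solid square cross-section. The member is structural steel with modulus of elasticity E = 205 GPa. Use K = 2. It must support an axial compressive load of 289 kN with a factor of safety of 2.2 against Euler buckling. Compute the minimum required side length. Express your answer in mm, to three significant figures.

a ≈ 122 mm

Required P_cr = n·P = 2.2 × 289 = 635.8 kN
L_e = K·L = 2 × 3.81 = 7.620 m
Required I = P_cr·L_e²/(π²E) = 6.358×10^5 × 7.620² / (π² × 2.05×10^11) = 1.825×10^-5 m⁴
I_req = 1.825×10^7 mm⁴
Solid square: I = a⁴/12  ⇒  a = (12I)^(1/4) = (12×1.825×10^7)^(1/4) = 122 mm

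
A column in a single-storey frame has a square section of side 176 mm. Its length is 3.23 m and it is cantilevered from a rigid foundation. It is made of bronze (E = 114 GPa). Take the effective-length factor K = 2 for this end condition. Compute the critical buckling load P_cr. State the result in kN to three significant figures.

P_cr ≈ 2160 kN

I = a⁴/12 = 176⁴/12 = 7.996×10^7 mm⁴
I = 7.996×10^7 mm⁴ = 7.996×10^-5 m⁴
Effective length L_e = K·L = 2 × 3.23 = 6.460 m
P_cr = π²EI / L_e² = π² × 114×10⁹ × 7.996×10^-5 / 6.460² = 2.156×10^6 N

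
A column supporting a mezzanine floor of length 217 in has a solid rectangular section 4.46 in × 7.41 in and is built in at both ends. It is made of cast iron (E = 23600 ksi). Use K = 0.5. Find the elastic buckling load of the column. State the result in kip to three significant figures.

P_cr ≈ 1080 kip

Buckling occurs about the weak axis: I_min = h·b³/12 with b = 4.46 in (the shorter side).
I_min = 7.41×4.46³/12 = 54.78 in⁴
Effective length L_e = K·L = 0.5 × 217 = 108.5 in
P_cr = π²EI / L_e² = π² × 23600×10³ × 54.78 / 108.5² = 1.084×10^6 lb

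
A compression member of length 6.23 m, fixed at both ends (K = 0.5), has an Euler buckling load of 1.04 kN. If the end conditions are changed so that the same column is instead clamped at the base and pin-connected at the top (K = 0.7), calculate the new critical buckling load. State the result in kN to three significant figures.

P_cr ∝ 1/K², so P_cr,new = P_cr,old × (K_old/K_new)² = 1.04 × (0.5/0.7)²
= 1.04 × 0.5102 = 0.531 kN

P_cr ≈ 0.531 kN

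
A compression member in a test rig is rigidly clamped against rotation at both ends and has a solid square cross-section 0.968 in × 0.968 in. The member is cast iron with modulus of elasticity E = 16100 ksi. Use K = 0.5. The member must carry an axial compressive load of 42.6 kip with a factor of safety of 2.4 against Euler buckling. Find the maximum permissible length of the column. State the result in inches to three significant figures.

I = a⁴/12 = 0.968⁴/12 = 7.317×10^-2 in⁴
Required critical load P_cr = n·P = 2.4 × 42.6 = 102.2 kip = 1.022×10^5 lb
From P_cr = π²EI/(K·L)²:  L = (1/K)·√(π²EI/P_cr) = (1/0.5)·√(π²×1.61×10^7×7.317×10^-2/1.022×10^5)
L = 21.3 in

L_max ≈ 21.3 in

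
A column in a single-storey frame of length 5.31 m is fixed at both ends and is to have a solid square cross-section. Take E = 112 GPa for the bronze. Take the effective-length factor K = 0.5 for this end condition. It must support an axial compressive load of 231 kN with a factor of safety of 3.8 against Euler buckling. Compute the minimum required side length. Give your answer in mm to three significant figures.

Required P_cr = n·P = 3.8 × 231 = 877.8 kN
L_e = K·L = 0.5 × 5.31 = 2.655 m
Required I = P_cr·L_e²/(π²E) = 8.778×10^5 × 2.655² / (π² × 1.12×10^11) = 5.598×10^-6 m⁴
I_req = 5.598×10^6 mm⁴
Solid square: I = a⁴/12  ⇒  a = (12I)^(1/4) = (12×5.598×10^6)^(1/4) = 90.5 mm

a ≈ 90.5 mm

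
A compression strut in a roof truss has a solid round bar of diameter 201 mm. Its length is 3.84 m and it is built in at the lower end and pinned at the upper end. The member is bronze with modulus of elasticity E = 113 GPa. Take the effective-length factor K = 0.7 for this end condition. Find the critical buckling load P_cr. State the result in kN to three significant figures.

P_cr ≈ 12400 kN

I = πd⁴/64 = π×201⁴/64 = 8.012×10^7 mm⁴
I = 8.012×10^7 mm⁴ = 8.012×10^-5 m⁴
Effective length L_e = K·L = 0.7 × 3.84 = 2.688 m
P_cr = π²EI / L_e² = π² × 113×10⁹ × 8.012×10^-5 / 2.688² = 1.237×10^7 N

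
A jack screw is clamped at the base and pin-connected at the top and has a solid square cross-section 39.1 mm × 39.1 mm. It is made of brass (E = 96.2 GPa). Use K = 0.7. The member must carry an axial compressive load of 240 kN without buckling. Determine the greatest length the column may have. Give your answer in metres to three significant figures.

I = a⁴/12 = 39.1⁴/12 = 1.948×10^5 mm⁴
I = 1.948×10^-7 m⁴
At the buckling limit P_cr = P = 2.400×10^5 N
From P_cr = π²EI/(K·L)²:  L = (1/K)·√(π²EI/P_cr) = (1/0.7)·√(π²×9.62×10^10×1.948×10^-7/2.400×10^5)
L = 1.25 m

L_max ≈ 1.25 m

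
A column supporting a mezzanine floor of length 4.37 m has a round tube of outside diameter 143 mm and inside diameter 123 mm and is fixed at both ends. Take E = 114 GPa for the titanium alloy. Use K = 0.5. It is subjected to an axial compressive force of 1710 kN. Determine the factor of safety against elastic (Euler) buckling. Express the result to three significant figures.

n ≈ 1.28

d_o = 143 mm, d_i = 123 mm
I = π(d_o⁴ − d_i⁴)/64 = π(143⁴ − 123.0⁴)/64 = 9.291×10^6 mm⁴
I = 9.291×10^6 mm⁴ = 9.291×10^-6 m⁴
Effective length L_e = K·L = 0.5 × 4.37 = 2.185 m
P_cr = π²EI / L_e² = π² × 114×10⁹ × 9.291×10^-6 / 2.185² = 2.190×10^6 N
Factor of safety n = P_cr / P = 2189.6 / 1710 = 1.28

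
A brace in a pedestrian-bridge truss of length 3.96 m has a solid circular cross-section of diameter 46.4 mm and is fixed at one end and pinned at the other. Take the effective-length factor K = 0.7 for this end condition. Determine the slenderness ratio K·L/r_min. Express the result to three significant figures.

λ ≈ 239

I = πd⁴/64 = π×46.4⁴/64 = 2.275×10^5 mm⁴
A = 1.691×10^3 mm²;  r_min = √(I/A) = √(2.275×10^5/1.691×10^3) = 11.60 mm
L_e = K·L = 0.7 × 3.96 m = 2.772 m = 2772.0 mm
λ = L_e / r_min = 2772.0 / 11.60 = 239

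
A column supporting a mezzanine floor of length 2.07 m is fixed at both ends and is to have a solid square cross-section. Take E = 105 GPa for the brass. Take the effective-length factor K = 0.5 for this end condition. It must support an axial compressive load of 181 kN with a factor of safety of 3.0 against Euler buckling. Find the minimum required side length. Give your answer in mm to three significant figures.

a ≈ 50.9 mm

Required P_cr = n·P = 3.0 × 181 = 543.0 kN
L_e = K·L = 0.5 × 2.07 = 1.035 m
Required I = P_cr·L_e²/(π²E) = 5.430×10^5 × 1.035² / (π² × 1.05×10^11) = 5.613×10^-7 m⁴
I_req = 5.613×10^5 mm⁴
Solid square: I = a⁴/12  ⇒  a = (12I)^(1/4) = (12×5.613×10^5)^(1/4) = 50.9 mm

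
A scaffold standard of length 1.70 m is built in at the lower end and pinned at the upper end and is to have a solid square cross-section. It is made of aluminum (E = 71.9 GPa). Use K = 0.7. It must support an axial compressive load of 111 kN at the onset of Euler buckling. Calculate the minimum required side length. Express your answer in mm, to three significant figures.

L_e = K·L = 0.7 × 1.70 = 1.190 m
Required I = P_cr·L_e²/(π²E) = 1.110×10^5 × 1.190² / (π² × 7.19×10^10) = 2.215×10^-7 m⁴
I_req = 2.215×10^5 mm⁴
Solid square: I = a⁴/12  ⇒  a = (12I)^(1/4) = (12×2.215×10^5)^(1/4) = 40.4 mm

a ≈ 40.4 mm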